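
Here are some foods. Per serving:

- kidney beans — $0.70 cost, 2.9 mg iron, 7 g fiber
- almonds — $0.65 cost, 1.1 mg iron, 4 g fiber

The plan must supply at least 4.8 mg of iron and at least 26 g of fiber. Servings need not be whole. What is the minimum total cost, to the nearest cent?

$2.60

This is a tiny linear program; its minimum lies at a vertex of the feasible set. List the vertices and price them.
kidney beans only: max(4.8/2.9, 26/7) = 3.714 servings → $2.60.
almonds only: max(4.8/1.1, 26/4) = 6.5 servings → $4.22.
kidney beans + almonds: the both-tight solution has a negative serving — not a feasible corner.
Cheapest feasible corner: $2.60.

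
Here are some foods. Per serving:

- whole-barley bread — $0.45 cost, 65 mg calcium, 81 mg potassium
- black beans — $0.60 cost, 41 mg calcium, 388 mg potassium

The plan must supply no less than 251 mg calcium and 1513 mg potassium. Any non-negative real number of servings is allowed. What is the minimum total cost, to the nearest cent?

$2.86

The cheapest plan sits at a corner of the feasible region — with two constraints it uses at most two foods.
whole-barley bread only: max(251/65, 1513/81) = 18.68 servings → $8.41.
black beans only: max(251/41, 1513/388) = 6.122 servings → $3.67.
whole-barley bread + black beans with both tight: 1.614 servings and 3.562 servings → $2.86.
So the least-cost plan costs $2.86.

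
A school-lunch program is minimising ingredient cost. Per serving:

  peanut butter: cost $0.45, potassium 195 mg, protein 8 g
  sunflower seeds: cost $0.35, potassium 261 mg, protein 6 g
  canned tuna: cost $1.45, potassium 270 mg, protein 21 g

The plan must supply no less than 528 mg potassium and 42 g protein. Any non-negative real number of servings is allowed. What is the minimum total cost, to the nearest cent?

$2.36

Two binding constraints pin down two serving amounts, so the optimal mix uses at most two foods. The candidates are each food alone (scaled to the tighter of potassium/protein) and each pair with both constraints tight.
peanut butter only: max(528/195, 42/8) = 5.25 servings → $2.36.
sunflower seeds only: max(528/261, 42/6) = 7 servings → $2.45.
canned tuna only: max(528/270, 42/21) = 2 servings → $2.90.
peanut butter + sunflower seeds: intersection lies outside the first quadrant.
peanut butter + canned tuna: intersection lies outside the first quadrant.
sunflower seeds + canned tuna: the both-tight solution has a negative serving — not a feasible corner.
So the least-cost plan costs $2.36.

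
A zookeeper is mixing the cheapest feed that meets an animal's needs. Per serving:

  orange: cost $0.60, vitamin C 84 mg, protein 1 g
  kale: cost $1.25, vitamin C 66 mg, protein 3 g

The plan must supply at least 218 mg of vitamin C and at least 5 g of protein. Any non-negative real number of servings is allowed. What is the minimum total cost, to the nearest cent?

$2.40

orange only: max(218/84, 5/1) = 5 servings → $3.00.
kale only: max(218/66, 5/3) = 3.303 servings → $4.13.
orange + kale with both tight: 1.742 servings and 1.086 servings → $2.40.
The minimum over all feasible corners is $2.40.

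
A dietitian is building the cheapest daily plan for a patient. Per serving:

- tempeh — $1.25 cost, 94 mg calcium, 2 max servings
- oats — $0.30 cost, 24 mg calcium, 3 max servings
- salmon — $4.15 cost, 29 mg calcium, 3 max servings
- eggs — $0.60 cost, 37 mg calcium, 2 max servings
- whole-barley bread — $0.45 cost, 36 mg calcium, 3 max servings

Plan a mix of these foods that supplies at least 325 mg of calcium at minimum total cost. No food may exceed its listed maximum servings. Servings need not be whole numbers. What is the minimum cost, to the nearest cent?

$4.18

Cost per mg of calcium: oats $0.0125, whole-barley bread $0.0125, tempeh $0.0133, eggs $0.0162, salmon $0.1431.
Take 3 servings of oats: +72.0 mg calcium for $0.90 (total $0.90, still need 253.0 mg).
Take 3 servings of whole-barley bread: +108.0 mg calcium for $1.35 (total $2.25, still need 145.0 mg).
Take 1.543 servings of tempeh: +145.0 mg calcium for $1.93 (total $4.18, still need 0.0 mg).
Filling from the cheapest source first is optimal under one linear minimum: $4.18.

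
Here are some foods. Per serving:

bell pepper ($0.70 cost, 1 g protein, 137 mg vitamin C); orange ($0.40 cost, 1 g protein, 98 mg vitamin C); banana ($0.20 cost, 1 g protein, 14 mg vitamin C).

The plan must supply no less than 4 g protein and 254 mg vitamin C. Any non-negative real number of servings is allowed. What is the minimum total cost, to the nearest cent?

$1.27

At the optimum either one food covers both requirements or two foods hit both targets exactly; no other combination can be cheaper.
bell pepper only: max(4/1, 254/137) = 4 servings → $2.80.
orange only: max(4/1, 254/98) = 4 servings → $1.60.
banana only: max(4/1, 254/14) = 18.14 servings → $3.63.
bell pepper + orange with both targets exact would need a negative amount; discard.
bell pepper + banana with both tight: 1.61 servings and 2.39 servings → $1.60.
orange + banana with both tight: 2.357 servings and 1.643 servings → $1.27.
So the least-cost plan costs $1.27.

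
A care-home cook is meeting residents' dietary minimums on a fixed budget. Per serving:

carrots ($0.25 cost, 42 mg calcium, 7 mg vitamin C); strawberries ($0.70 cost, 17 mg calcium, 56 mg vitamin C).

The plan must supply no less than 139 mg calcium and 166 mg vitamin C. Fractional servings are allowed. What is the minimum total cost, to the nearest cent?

Two binding constraints pin down two serving amounts, so the optimal mix uses at most two foods. The candidates are each food alone (scaled to the tighter of calcium/vitamin C) and each pair with both constraints tight.
carrots only: max(139/42, 166/7) = 23.71 servings → $5.93.
strawberries only: max(139/17, 166/56) = 8.176 servings → $5.72.
carrots + strawberries with both tight: 2.222 servings and 2.687 servings → $2.44.
Cheapest feasible corner: $2.44.

$2.44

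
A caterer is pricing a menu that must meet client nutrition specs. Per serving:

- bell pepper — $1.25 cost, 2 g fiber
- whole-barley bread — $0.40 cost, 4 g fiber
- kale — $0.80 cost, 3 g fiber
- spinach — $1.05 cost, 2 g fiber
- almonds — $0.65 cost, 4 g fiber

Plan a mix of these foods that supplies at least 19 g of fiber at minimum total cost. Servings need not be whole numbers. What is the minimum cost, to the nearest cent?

$1.90

Cost per g of fiber: whole-barley bread $0.1000, almonds $0.1625, kale $0.2667, spinach $0.5250, bell pepper $0.6250.
With no serving limits, use only whole-barley bread: 19 g / 4 g = 4.75 servings × $0.40 = $1.90.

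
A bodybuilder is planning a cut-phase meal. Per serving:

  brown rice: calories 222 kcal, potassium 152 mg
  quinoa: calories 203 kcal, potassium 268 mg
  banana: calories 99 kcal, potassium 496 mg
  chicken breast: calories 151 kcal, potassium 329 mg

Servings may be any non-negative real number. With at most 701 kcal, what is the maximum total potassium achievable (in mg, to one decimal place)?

Potassium per kcal: banana 5.01, chicken breast 2.179, quinoa 1.32, brown rice 0.6847.
With no serving limits, spend the whole calories allowance on banana: 701 kcal / 99 kcal × 496 mg = 3512.1 mg.

3512.1 mg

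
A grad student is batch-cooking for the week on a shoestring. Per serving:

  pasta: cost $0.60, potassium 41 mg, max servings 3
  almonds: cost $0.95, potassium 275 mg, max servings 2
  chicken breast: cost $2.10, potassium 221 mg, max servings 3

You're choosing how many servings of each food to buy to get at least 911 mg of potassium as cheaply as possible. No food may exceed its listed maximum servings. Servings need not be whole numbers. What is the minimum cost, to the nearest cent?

$5.33

Cost per mg of potassium: almonds $0.0035, chicken breast $0.0095, pasta $0.0146.
Take 2 servings of almonds: +550.0 mg potassium for $1.90 (total $1.90, still need 361.0 mg).
Take 1.633 servings of chicken breast: +361.0 mg potassium for $3.43 (total $5.33, still need 0.0 mg).
Filling from the cheapest source first is optimal under one linear minimum: $5.33.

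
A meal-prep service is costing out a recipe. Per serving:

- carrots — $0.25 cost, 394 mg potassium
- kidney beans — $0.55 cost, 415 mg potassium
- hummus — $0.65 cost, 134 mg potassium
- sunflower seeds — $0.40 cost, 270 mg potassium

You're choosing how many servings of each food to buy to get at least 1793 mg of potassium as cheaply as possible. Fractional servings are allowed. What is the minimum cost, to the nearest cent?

Cost per mg of potassium: carrots $0.0006, kidney beans $0.0013, sunflower seeds $0.0015, hummus $0.0049.
With no serving limits, use only carrots: 1793 mg / 394 mg = 4.551 servings × $0.25 = $1.14.

$1.14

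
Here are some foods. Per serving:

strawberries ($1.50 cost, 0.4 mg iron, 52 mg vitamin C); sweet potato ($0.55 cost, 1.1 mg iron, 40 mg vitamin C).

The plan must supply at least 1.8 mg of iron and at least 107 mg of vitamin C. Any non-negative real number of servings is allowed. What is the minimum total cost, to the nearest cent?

$1.47

For a min-cost LP with two ≥-constraints, a basic feasible solution has at most two positive variables.
strawberries only: max(1.8/0.4, 107/52) = 4.5 servings → $6.75.
sweet potato only: max(1.8/1.1, 107/40) = 2.675 servings → $1.47.
strawberries + sweet potato with both tight: 1.109 servings and 1.233 servings → $2.34.
The minimum over all feasible corners is $1.47.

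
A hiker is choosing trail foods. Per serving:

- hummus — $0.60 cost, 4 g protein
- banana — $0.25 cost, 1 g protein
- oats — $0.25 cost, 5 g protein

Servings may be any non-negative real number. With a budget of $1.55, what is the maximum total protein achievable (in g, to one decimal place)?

31.0 g

Protein per dollar: oats 20, hummus 6.667, banana 4.
With no serving limits, spend the whole cost allowance on oats: $1.55 / $0.25 × 5 g = 31.0 g.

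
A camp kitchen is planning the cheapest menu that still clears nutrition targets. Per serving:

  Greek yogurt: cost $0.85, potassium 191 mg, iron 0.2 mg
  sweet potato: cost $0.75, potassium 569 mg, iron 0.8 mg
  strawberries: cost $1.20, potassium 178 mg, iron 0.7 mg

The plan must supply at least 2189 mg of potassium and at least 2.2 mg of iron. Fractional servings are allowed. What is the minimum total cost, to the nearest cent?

Check every corner: each single food scaled to meet both minima, and each pair solved so both constraints bind.
Greek yogurt only: max(2189/191, 2.2/0.2) = 11.46 servings → $9.74.
sweet potato only: max(2189/569, 2.2/0.8) = 3.847 servings → $2.89.
strawberries only: max(2189/178, 2.2/0.7) = 12.3 servings → $14.76.
Greek yogurt + sweet potato: the both-tight solution has a negative serving — not a feasible corner.
Greek yogurt + strawberries: the both-tight solution has a negative serving — not a feasible corner.
sweet potato + strawberries with both targets exact would need a negative amount; discard.
Cheapest feasible corner: $2.89.

$2.89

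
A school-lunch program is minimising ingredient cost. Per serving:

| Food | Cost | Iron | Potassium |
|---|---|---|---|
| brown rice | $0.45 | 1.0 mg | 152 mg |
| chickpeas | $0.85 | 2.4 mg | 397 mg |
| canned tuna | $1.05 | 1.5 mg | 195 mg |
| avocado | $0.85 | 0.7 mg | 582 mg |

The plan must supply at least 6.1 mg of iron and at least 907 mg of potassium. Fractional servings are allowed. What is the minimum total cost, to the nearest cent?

$2.16

At the optimum either one food covers both requirements or two foods hit both targets exactly; no other combination can be cheaper.
brown rice only: max(6.1/1.0, 907/152) = 6.1 servings → $2.75.
chickpeas only: max(6.1/2.4, 907/397) = 2.542 servings → $2.16.
canned tuna only: max(6.1/1.5, 907/195) = 4.651 servings → $4.88.
avocado only: max(6.1/0.7, 907/582) = 8.714 servings → $7.41.
brown rice + chickpeas with both targets exact would need a negative amount; discard.
brown rice + canned tuna with both tight: 5.182 servings and 0.6121 servings → $2.97.
brown rice + avocado: the both-tight solution has a negative serving — not a feasible corner.
chickpeas + canned tuna with both tight: 1.341 servings and 1.921 servings → $3.16.
chickpeas + avocado with both targets exact would need a negative amount; discard.
canned tuna + avocado with both tight: 3.958 servings and 0.2322 servings → $4.35.
So the least-cost plan costs $2.16.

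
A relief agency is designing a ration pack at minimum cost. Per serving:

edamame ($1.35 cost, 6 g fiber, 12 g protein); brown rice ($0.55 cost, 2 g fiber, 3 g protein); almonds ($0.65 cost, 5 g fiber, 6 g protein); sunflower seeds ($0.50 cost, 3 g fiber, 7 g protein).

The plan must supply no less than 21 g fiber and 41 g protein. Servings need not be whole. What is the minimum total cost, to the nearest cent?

This is a tiny linear program; its minimum lies at a vertex of the feasible set. List the vertices and price them.
edamame only: max(21/6, 41/12) = 3.5 servings → $4.72.
brown rice only: max(21/2, 41/3) = 13.67 servings → $7.52.
almonds only: max(21/5, 41/6) = 6.833 servings → $4.44.
sunflower seeds only: max(21/3, 41/7) = 7 servings → $3.50.
edamame + brown rice with both tight: 3.167 servings and 1 serving → $4.83.
edamame + almonds with both tight: 3.292 servings and 0.25 servings → $4.61.
edamame + sunflower seeds: the both-tight solution has a negative serving — not a feasible corner.
brown rice + almonds with both targets exact would need a negative amount; discard.
brown rice + sunflower seeds with both tight: 4.8 servings and 3.8 servings → $4.54.
almonds + sunflower seeds with both tight: 1.412 servings and 4.647 servings → $3.24.
So the least-cost plan costs $3.24.

$3.24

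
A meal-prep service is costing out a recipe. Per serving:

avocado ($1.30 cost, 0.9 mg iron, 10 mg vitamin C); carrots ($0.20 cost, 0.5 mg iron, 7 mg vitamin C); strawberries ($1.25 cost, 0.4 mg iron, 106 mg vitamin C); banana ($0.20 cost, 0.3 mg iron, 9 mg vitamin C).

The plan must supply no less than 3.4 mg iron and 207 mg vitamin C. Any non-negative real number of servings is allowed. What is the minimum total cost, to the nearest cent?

The cheapest plan sits at a corner of the feasible region — with two constraints it uses at most two foods.
avocado only: max(3.4/0.9, 207/10) = 20.7 servings → $26.91.
carrots only: max(3.4/0.5, 207/7) = 29.57 servings → $5.91.
strawberries only: max(3.4/0.4, 207/106) = 8.5 servings → $10.62.
banana only: max(3.4/0.3, 207/9) = 23 servings → $4.60.
avocado + carrots with both targets exact would need a negative amount; discard.
avocado + strawberries with both tight: 3.037 servings and 1.666 servings → $6.03.
avocado + banana: the both-tight solution has a negative serving — not a feasible corner.
carrots + strawberries with both tight: 5.53 servings and 1.588 servings → $3.09.
carrots + banana with both targets exact would need a negative amount; discard.
strawberries + banana with both tight: 1.117 servings and 9.844 servings → $3.37.
The minimum over all feasible corners is $3.09.

$3.09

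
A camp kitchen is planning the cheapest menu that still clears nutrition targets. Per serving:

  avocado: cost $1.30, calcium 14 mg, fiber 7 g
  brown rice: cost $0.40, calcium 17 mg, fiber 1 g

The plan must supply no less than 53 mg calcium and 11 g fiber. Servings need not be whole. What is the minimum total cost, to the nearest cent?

$2.49

Two binding constraints pin down two serving amounts, so the optimal mix uses at most two foods. The candidates are each food alone (scaled to the tighter of calcium/fiber) and each pair with both constraints tight.
avocado only: max(53/14, 11/7) = 3.786 servings → $4.92.
brown rice only: max(53/17, 11/1) = 11 servings → $4.40.
avocado + brown rice with both tight: 1.276 servings and 2.067 servings → $2.49.
The minimum over all feasible corners is $2.49.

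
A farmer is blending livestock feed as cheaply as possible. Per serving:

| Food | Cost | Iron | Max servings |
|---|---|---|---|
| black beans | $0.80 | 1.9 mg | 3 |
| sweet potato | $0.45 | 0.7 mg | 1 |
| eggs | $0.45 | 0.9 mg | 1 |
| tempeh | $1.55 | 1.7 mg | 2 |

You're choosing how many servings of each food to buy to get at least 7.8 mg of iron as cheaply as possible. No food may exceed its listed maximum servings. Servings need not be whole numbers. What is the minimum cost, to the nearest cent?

$3.76

Cost per mg of iron: black beans $0.4211, eggs $0.5000, sweet potato $0.6429, tempeh $0.9118.
Take 3 servings of black beans: +5.7 mg iron for $2.40 (total $2.40, still need 2.1 mg).
Take 1 serving of eggs: +0.9 mg iron for $0.45 (total $2.85, still need 1.2 mg).
Take 1 serving of sweet potato: +0.7 mg iron for $0.45 (total $3.30, still need 0.5 mg).
Take 0.2941 servings of tempeh: +0.5 mg iron for $0.46 (total $3.76, still need 0.0 mg).
Greedy by cheapest-per-mg is optimal for a single linear constraint, so the minimum cost is $3.76.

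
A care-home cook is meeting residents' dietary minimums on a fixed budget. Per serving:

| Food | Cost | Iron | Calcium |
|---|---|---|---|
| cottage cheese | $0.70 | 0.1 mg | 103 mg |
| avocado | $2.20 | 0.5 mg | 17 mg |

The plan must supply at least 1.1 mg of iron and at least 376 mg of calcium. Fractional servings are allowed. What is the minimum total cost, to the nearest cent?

At the optimum either one food covers both requirements or two foods hit both targets exactly; no other combination can be cheaper.
cottage cheese only: max(1.1/0.1, 376/103) = 11 servings → $7.70.
avocado only: max(1.1/0.5, 376/17) = 22.12 servings → $48.66.
cottage cheese + avocado with both tight: 3.4 servings and 1.52 servings → $5.72.
Cheapest feasible corner: $5.72.

$5.72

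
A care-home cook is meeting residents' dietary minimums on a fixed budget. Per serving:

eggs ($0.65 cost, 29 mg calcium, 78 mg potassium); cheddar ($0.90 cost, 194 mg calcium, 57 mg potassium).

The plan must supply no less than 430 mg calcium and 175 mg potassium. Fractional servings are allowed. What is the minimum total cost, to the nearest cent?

$2.36

An LP optimum is at a vertex; with two nutrient constraints at most two foods are used. Check each candidate.
eggs only: max(430/29, 175/78) = 14.83 servings → $9.64.
cheddar only: max(430/194, 175/57) = 3.07 servings → $2.76.
eggs + cheddar with both tight: 0.7003 servings and 2.112 servings → $2.36.
So the least-cost plan costs $2.36.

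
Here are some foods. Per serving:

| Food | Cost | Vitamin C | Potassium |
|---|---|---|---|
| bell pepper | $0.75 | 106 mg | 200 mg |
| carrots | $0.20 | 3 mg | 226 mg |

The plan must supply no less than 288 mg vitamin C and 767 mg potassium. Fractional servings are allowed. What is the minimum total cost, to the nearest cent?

$2.22

Compare the cost at each extreme point of the feasible region.
bell pepper only: max(288/106, 767/200) = 3.835 servings → $2.88.
carrots only: max(288/3, 767/226) = 96 servings → $19.20.
bell pepper + carrots with both tight: 2.688 servings and 1.015 servings → $2.22.
So the least-cost plan costs $2.22.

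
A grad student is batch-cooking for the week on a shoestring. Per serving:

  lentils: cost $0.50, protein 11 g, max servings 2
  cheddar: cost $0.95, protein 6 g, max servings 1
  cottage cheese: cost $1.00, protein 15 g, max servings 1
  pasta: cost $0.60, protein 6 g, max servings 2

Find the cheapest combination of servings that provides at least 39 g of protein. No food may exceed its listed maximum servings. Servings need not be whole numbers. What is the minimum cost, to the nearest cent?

$2.20

Cost per g of protein: lentils $0.0455, cottage cheese $0.0667, pasta $0.1000, cheddar $0.1583.
Take 2 servings of lentils: +22.0 g protein for $1.00 (total $1.00, still need 17.0 g).
Take 1 serving of cottage cheese: +15.0 g protein for $1.00 (total $2.00, still need 2.0 g).
Take 0.3333 servings of pasta: +2.0 g protein for $0.20 (total $2.20, still need 0.0 g).
Greedy by cheapest-per-g is optimal for a single linear constraint, so the minimum cost is $2.20.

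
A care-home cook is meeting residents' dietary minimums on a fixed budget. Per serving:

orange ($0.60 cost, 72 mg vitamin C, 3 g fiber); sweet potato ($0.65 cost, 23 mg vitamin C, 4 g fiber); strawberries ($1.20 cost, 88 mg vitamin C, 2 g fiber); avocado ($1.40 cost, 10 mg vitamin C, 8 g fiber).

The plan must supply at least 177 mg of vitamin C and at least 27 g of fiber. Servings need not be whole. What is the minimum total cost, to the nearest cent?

Two binding constraints pin down two serving amounts, so the optimal mix uses at most two foods. The candidates are each food alone (scaled to the tighter of vitamin C/fiber) and each pair with both constraints tight.
orange only: max(177/72, 27/3) = 9 servings → $5.40.
sweet potato only: max(177/23, 27/4) = 7.696 servings → $5.00.
strawberries only: max(177/88, 27/2) = 13.5 servings → $16.20.
avocado only: max(177/10, 27/8) = 17.7 servings → $24.78.
orange + sweet potato with both tight: 0.3973 servings and 6.452 servings → $4.43.
orange + strawberries: the both-tight solution has a negative serving — not a feasible corner.
orange + avocado with both tight: 2.099 servings and 2.588 servings → $4.88.
sweet potato + strawberries with both tight: 6.608 servings and 0.2843 servings → $4.64.
sweet potato + avocado with both targets exact would need a negative amount; discard.
strawberries + avocado with both tight: 1.675 servings and 2.956 servings → $6.15.
The minimum over all feasible corners is $4.43.

$4.43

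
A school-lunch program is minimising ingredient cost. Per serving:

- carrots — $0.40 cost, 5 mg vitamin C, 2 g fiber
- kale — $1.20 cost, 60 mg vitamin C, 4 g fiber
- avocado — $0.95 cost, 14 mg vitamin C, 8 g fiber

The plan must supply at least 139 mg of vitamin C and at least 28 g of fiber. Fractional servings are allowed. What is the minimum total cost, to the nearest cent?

At the optimum either one food covers both requirements or two foods hit both targets exactly; no other combination can be cheaper.
carrots only: max(139/5, 28/2) = 27.8 servings → $11.12.
kale only: max(139/60, 28/4) = 7 servings → $8.40.
avocado only: max(139/14, 28/8) = 9.929 servings → $9.43.
carrots + kale with both tight: 11.24 servings and 1.38 servings → $6.15.
carrots + avocado: the both-tight solution has a negative serving — not a feasible corner.
kale + avocado with both tight: 1.698 servings and 2.651 servings → $4.56.
So the least-cost plan costs $4.56.

$4.56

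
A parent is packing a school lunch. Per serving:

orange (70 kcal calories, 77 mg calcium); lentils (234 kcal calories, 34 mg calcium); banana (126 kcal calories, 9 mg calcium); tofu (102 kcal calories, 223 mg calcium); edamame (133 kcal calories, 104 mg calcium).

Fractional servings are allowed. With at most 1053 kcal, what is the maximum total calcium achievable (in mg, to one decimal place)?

Calcium per kcal: tofu 2.186, orange 1.1, edamame 0.782, lentils 0.1453, banana 0.07143.
With no serving limits, spend the whole calories allowance on tofu: 1053 kcal / 102 kcal × 223 mg = 2302.1 mg.

2302.1 mg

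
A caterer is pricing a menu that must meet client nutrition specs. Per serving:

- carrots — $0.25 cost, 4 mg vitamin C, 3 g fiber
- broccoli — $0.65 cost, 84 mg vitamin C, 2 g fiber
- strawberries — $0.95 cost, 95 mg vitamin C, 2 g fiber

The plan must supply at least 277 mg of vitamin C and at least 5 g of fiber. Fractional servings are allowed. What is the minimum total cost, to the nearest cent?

With two linear requirements the optimum uses one or two foods; enumerate the corners.
carrots only: max(277/4, 5/3) = 69.25 servings → $17.31.
broccoli only: max(277/84, 5/2) = 3.298 servings → $2.14.
strawberries only: max(277/95, 5/2) = 2.916 servings → $2.77.
carrots + broccoli: the both-tight solution has a negative serving — not a feasible corner.
carrots + strawberries: intersection lies outside the first quadrant.
broccoli + strawberries with both targets exact would need a negative amount; discard.
The minimum over all feasible corners is $2.14.

$2.14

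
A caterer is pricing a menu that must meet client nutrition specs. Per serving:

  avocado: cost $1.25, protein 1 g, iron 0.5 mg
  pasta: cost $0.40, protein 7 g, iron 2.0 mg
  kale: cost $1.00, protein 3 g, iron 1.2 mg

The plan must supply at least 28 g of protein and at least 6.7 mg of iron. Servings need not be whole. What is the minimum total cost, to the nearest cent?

For a min-cost LP with two ≥-constraints, a basic feasible solution has at most two positive variables.
avocado only: max(28/1, 6.7/0.5) = 28 servings → $35.00.
pasta only: max(28/7, 6.7/2.0) = 4 servings → $1.60.
kale only: max(28/3, 6.7/1.2) = 9.333 servings → $9.33.
avocado + pasta with both targets exact would need a negative amount; discard.
avocado + kale with both targets exact would need a negative amount; discard.
pasta + kale: intersection lies outside the first quadrant.
Cheapest feasible corner: $1.60.

$1.60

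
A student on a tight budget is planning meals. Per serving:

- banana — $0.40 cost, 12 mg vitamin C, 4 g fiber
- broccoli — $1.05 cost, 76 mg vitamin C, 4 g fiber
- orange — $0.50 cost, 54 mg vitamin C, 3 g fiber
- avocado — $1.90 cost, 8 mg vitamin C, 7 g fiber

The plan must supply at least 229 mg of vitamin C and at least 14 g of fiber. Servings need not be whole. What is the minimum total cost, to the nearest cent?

$2.23

Compare the cost at each extreme point of the feasible region.
banana only: max(229/12, 14/4) = 19.08 servings → $7.63.
broccoli only: max(229/76, 14/4) = 3.5 servings → $3.67.
orange only: max(229/54, 14/3) = 4.667 servings → $2.33.
avocado only: max(229/8, 14/7) = 28.62 servings → $54.39.
banana + broccoli with both tight: 0.5781 servings and 2.922 servings → $3.30.
banana + orange with both tight: 0.3833 servings and 4.156 servings → $2.23.
banana + avocado: the both-tight solution has a negative serving — not a feasible corner.
broccoli + orange: intersection lies outside the first quadrant.
broccoli + avocado with both tight: 2.982 servings and 0.296 servings → $3.69.
orange + avocado with both tight: 4.212 servings and 0.1949 servings → $2.48.
The minimum over all feasible corners is $2.23.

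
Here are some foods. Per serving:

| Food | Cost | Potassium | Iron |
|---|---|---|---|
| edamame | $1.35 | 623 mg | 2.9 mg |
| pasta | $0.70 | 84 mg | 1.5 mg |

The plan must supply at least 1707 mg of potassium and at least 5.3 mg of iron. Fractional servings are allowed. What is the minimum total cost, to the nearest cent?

Compare the cost at each extreme point of the feasible region.
edamame only: max(1707/623, 5.3/2.9) = 2.74 servings → $3.70.
pasta only: max(1707/84, 5.3/1.5) = 20.32 servings → $14.22.
edamame + pasta: intersection lies outside the first quadrant.
Cheapest feasible corner: $3.70.

$3.70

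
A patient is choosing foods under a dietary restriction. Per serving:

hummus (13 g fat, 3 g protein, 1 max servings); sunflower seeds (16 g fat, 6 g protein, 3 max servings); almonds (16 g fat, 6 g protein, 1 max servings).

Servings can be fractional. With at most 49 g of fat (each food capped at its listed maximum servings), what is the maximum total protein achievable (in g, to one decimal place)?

Protein per g fat: sunflower seeds 0.375, almonds 0.375, hummus 0.2308.
Take 3 servings of sunflower seeds: uses 48 g fat, +18.0 g protein (running total 18.0 g).
Take 0.0625 servings of almonds: uses 1 g fat, +0.4 g protein (running total 18.4 g).
Greedy by best ratio exhausts the fat allowance optimally: 18.4 g.

18.4 g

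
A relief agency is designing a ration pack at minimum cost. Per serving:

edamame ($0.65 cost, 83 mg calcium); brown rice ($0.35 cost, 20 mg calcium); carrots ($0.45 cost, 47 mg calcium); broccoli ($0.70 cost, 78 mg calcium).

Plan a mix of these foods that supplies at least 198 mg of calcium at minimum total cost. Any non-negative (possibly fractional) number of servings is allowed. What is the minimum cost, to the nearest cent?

Cost per mg of calcium: edamame $0.0078, broccoli $0.0090, carrots $0.0096, brown rice $0.0175.
With no serving limits, use only edamame: 198 mg / 83 mg = 2.386 servings × $0.65 = $1.55.

$1.55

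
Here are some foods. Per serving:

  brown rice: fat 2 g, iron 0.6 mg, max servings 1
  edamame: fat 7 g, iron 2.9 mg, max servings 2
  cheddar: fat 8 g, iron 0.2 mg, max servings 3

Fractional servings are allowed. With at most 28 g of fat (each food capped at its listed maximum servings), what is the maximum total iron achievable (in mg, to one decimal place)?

6.7 mg

Iron per g fat: edamame 0.4143, brown rice 0.3, cheddar 0.025.
Take 2 servings of edamame: uses 14 g fat, +5.8 mg iron (running total 5.8 mg).
Take 1 serving of brown rice: uses 2 g fat, +0.6 mg iron (running total 6.4 mg).
Take 1.5 servings of cheddar: uses 12 g fat, +0.3 mg iron (running total 6.7 mg).
Greedy by best ratio exhausts the fat allowance optimally: 6.7 mg.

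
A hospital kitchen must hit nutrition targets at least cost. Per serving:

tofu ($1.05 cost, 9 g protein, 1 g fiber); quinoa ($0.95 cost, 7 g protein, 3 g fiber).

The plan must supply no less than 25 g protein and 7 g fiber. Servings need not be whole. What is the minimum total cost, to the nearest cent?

$3.17

This is a tiny linear program; its minimum lies at a vertex of the feasible set. List the vertices and price them.
tofu only: max(25/9, 7/1) = 7 servings → $7.35.
quinoa only: max(25/7, 7/3) = 3.571 servings → $3.39.
tofu + quinoa with both tight: 1.3 servings and 1.9 servings → $3.17.
The minimum over all feasible corners is $3.17.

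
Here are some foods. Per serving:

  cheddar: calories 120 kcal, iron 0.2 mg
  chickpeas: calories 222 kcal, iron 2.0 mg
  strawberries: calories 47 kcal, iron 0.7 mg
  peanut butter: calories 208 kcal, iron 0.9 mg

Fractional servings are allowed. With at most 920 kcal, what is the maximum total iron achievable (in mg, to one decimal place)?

Iron per kcal: strawberries 0.01489, chickpeas 0.009009, peanut butter 0.004327, cheddar 0.001667.
With no serving limits, spend the whole calories allowance on strawberries: 920 kcal / 47 kcal × 0.7 mg = 13.7 mg.

13.7 mg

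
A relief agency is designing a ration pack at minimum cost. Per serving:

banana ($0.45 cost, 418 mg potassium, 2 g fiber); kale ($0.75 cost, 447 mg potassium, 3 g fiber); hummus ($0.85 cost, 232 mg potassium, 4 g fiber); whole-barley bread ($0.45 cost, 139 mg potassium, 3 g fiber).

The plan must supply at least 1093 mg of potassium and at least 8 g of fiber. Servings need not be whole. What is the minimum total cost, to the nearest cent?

$1.53

At the optimum either one food covers both requirements or two foods hit both targets exactly; no other combination can be cheaper.
banana only: max(1093/418, 8/2) = 4 servings → $1.80.
kale only: max(1093/447, 8/3) = 2.667 servings → $2.00.
hummus only: max(1093/232, 8/4) = 4.711 servings → $4.00.
whole-barley bread only: max(1093/139, 8/3) = 7.863 servings → $3.54.
banana + kale: intersection lies outside the first quadrant.
banana + hummus with both tight: 2.083 servings and 0.9586 servings → $1.75.
banana + whole-barley bread with both tight: 2.22 servings and 1.186 servings → $1.53.
kale + hummus with both tight: 2.304 servings and 0.272 servings → $1.96.
kale + whole-barley bread with both tight: 2.345 servings and 0.3214 servings → $1.90.
hummus + whole-barley bread with both targets exact would need a negative amount; discard.
So the least-cost plan costs $1.53.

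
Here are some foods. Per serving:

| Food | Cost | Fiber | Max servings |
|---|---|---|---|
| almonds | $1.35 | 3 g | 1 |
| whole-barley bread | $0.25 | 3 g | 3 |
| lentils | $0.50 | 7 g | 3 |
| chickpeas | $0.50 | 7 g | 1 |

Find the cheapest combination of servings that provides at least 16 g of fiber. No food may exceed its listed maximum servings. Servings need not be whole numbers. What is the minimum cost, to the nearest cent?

$1.14

Cost per g of fiber: lentils $0.0714, chickpeas $0.0714, whole-barley bread $0.0833, almonds $0.4500.
Take 2.286 servings of lentils: +16.0 g fiber for $1.14 (total $1.14, still need 0.0 g).
Greedy by cheapest-per-g is optimal for a single linear constraint, so the minimum cost is $1.14.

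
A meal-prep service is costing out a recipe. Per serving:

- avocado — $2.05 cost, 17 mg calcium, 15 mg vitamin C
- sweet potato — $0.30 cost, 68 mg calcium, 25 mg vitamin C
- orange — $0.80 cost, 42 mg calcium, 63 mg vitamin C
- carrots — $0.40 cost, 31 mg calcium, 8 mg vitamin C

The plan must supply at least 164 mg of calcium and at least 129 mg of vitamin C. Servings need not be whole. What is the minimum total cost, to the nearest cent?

An LP optimum is at a vertex; with two nutrient constraints at most two foods are used. Check each candidate.
avocado only: max(164/17, 129/15) = 9.647 servings → $19.78.
sweet potato only: max(164/68, 129/25) = 5.16 servings → $1.55.
orange only: max(164/42, 129/63) = 3.905 servings → $3.12.
carrots only: max(164/31, 129/8) = 16.12 servings → $6.45.
avocado + sweet potato with both tight: 7.852 servings and 0.4487 servings → $16.23.
avocado + orange: the both-tight solution has a negative serving — not a feasible corner.
avocado + carrots with both tight: 8.167 servings and 0.8116 servings → $17.07.
sweet potato + orange with both tight: 1.519 servings and 1.445 servings → $1.61.
sweet potato + carrots with both targets exact would need a negative amount; discard.
orange + carrots with both tight: 1.662 servings and 3.039 servings → $2.54.
So the least-cost plan costs $1.55.

$1.55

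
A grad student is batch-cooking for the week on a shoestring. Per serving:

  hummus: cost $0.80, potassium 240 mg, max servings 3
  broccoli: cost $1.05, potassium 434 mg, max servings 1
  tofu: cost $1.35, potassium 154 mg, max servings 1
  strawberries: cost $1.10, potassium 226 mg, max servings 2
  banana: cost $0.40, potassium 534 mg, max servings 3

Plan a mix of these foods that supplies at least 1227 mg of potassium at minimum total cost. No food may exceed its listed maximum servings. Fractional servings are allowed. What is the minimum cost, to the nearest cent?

$0.92

Cost per mg of potassium: banana $0.0007, broccoli $0.0024, hummus $0.0033, strawberries $0.0049, tofu $0.0088.
Take 2.298 servings of banana: +1227.0 mg potassium for $0.92 (total $0.92, still need 0.0 mg).
Greedy by cheapest-per-mg is optimal for a single linear constraint, so the minimum cost is $0.92.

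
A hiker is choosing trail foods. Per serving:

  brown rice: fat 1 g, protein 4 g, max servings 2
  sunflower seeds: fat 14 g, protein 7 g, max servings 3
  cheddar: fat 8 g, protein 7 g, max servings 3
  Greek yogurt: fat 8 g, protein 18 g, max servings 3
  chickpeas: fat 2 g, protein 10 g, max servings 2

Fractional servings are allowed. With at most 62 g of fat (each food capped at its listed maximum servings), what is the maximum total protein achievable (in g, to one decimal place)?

Protein per g fat: chickpeas 5, brown rice 4, Greek yogurt 2.25, cheddar 0.875, sunflower seeds 0.5.
Take 2 servings of chickpeas: uses 4 g fat, +20.0 g protein (running total 20.0 g).
Take 2 servings of brown rice: uses 2 g fat, +8.0 g protein (running total 28.0 g).
Take 3 servings of Greek yogurt: uses 24 g fat, +54.0 g protein (running total 82.0 g).
Take 3 servings of cheddar: uses 24 g fat, +21.0 g protein (running total 103.0 g).
Take 0.5714 servings of sunflower seeds: uses 8 g fat, +4.0 g protein (running total 107.0 g).
Greedy by best ratio exhausts the fat allowance optimally: 107.0 g.

107.0 g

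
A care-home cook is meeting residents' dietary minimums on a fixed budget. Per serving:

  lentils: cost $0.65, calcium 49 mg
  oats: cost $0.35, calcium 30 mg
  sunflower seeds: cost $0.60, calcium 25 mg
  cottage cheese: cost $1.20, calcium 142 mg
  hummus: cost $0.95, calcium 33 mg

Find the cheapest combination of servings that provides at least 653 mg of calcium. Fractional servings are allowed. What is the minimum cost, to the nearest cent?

Cost per mg of calcium: cottage cheese $0.0085, oats $0.0117, lentils $0.0133, sunflower seeds $0.0240, hummus $0.0288.
With no serving limits, use only cottage cheese: 653 mg / 142 mg = 4.599 servings × $1.20 = $5.52.

$5.52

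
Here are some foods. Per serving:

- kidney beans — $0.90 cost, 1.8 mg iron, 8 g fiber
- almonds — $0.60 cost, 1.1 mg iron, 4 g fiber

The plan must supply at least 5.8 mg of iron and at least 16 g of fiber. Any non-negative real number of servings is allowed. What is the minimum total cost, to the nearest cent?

kidney beans only: max(5.8/1.8, 16/8) = 3.222 servings → $2.90.
almonds only: max(5.8/1.1, 16/4) = 5.273 servings → $3.16.
kidney beans + almonds: the both-tight solution has a negative serving — not a feasible corner.
Cheapest feasible corner: $2.90.

$2.90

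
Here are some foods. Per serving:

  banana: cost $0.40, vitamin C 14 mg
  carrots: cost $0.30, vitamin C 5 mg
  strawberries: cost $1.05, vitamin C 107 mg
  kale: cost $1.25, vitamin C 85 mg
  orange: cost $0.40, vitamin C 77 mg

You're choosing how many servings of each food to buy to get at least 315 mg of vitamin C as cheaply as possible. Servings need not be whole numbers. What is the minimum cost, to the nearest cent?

$1.64

Cost per mg of vitamin C: orange $0.0052, strawberries $0.0098, kale $0.0147, banana $0.0286, carrots $0.0600.
With no serving limits, use only orange: 315 mg / 77 mg = 4.091 servings × $0.40 = $1.64.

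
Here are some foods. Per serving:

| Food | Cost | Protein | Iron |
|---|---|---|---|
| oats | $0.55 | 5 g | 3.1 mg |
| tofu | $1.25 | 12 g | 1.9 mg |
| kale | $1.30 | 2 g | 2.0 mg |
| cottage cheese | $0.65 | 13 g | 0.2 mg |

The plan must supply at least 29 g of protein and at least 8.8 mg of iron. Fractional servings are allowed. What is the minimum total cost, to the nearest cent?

$2.28

With two linear requirements the optimum uses one or two foods; enumerate the corners.
oats only: max(29/5, 8.8/3.1) = 5.8 servings → $3.19.
tofu only: max(29/12, 8.8/1.9) = 4.632 servings → $5.79.
kale only: max(29/2, 8.8/2.0) = 14.5 servings → $18.85.
cottage cheese only: max(29/13, 8.8/0.2) = 44 servings → $28.60.
oats + tofu with both tight: 1.823 servings and 1.657 servings → $3.07.
oats + kale: the both-tight solution has a negative serving — not a feasible corner.
oats + cottage cheese with both tight: 2.763 servings and 1.168 servings → $2.28.
tofu + kale with both tight: 2 servings and 2.5 servings → $5.75.
tofu + cottage cheese with both targets exact would need a negative amount; discard.
kale + cottage cheese with both tight: 4.242 servings and 1.578 servings → $6.54.
So the least-cost plan costs $2.28.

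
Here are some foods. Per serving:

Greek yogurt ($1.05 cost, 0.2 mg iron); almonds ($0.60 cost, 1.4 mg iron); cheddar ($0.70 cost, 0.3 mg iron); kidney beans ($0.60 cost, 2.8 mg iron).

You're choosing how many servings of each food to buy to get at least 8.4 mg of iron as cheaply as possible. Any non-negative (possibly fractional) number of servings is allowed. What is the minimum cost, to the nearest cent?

Cost per mg of iron: kidney beans $0.2143, almonds $0.4286, cheddar $2.3333, Greek yogurt $5.2500.
With no serving limits, use only kidney beans: 8.4 mg / 2.8 mg = 3 servings × $0.60 = $1.80.

$1.80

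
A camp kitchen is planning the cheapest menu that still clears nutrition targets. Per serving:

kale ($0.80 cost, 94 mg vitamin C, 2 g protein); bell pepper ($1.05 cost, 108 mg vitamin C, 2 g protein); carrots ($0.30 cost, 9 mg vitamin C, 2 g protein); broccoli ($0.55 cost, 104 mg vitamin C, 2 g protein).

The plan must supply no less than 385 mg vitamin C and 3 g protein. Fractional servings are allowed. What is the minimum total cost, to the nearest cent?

A basic optimal solution has at most two foods positive. Try each food alone and each pair with both targets met exactly.
kale only: max(385/94, 3/2) = 4.096 servings → $3.28.
bell pepper only: max(385/108, 3/2) = 3.565 servings → $3.74.
carrots only: max(385/9, 3/2) = 42.78 servings → $12.83.
broccoli only: max(385/104, 3/2) = 3.702 servings → $2.04.
kale + bell pepper: intersection lies outside the first quadrant.
kale + carrots: the both-tight solution has a negative serving — not a feasible corner.
kale + broccoli: the both-tight solution has a negative serving — not a feasible corner.
bell pepper + carrots: intersection lies outside the first quadrant.
bell pepper + broccoli: the both-tight solution has a negative serving — not a feasible corner.
carrots + broccoli with both targets exact would need a negative amount; discard.
The minimum over all feasible corners is $2.04.

$2.04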